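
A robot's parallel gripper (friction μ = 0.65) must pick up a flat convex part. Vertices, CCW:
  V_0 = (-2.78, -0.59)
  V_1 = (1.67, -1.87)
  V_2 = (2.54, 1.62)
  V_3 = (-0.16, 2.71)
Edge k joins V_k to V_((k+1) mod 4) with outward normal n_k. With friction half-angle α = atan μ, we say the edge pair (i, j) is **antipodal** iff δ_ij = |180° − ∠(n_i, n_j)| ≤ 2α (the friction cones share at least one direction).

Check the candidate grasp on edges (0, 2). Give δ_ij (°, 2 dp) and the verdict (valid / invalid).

α = atan 0.65 = 33.02°;  2α = 66.05°
edge 0: e_0 = (+4.45, -1.28);  n_0 = (-0.2764, -0.9610)
edge 2: e_2 = (-2.70, +1.09);  n_2 = (+0.3743, +0.9273)
∠(n_0, n_2) = 174.06°
δ = |180° − 174.06°| = 5.94°
5.94° ≤ 2α = 66.05°  →  valid

δ = 5.94°, valid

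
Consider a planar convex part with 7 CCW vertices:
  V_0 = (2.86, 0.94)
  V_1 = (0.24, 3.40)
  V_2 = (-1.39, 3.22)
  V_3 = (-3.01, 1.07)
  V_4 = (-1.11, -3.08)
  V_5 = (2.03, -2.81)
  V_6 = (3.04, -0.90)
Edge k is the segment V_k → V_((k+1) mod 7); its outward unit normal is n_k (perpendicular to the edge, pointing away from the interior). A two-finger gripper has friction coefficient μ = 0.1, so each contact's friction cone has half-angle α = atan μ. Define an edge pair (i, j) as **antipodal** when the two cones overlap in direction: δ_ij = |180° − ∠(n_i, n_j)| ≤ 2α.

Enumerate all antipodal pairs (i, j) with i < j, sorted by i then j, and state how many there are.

count = 2; pairs: (1,4), (2,5)

α = atan 0.1 = 5.71°;  2α = 11.42°
n_0 = (+0.6845, +0.7290)
n_1 = (-0.1098, +0.9940)
n_2 = (-0.7987, +0.6018)
n_3 = (-0.9092, -0.4163)
n_4 = (+0.0857, -0.9963)
n_5 = (+0.8840, -0.4675)
n_6 = (+0.9952, +0.0974)
  (0,1): δ = 130.50°  ·
  (0,2): δ = 83.80°  ·
  (0,3): δ = 22.20°  ·
  (0,4): δ = 48.11°  ·
  (0,5): δ = 105.33°  ·
  (0,6): δ = 138.78°  ·
  (1,2): δ = 133.30°  ·
  (1,3): δ = 71.70°  ·
  (1,4): δ = 1.39°  ✓
  (1,5): δ = 55.83°  ·
  (1,6): δ = 89.29°  ·
  (2,3): δ = 118.40°  ·
  (2,4): δ = 48.09°  ·
  (2,5): δ = 9.13°  ✓
  (2,6): δ = 42.58°  ·
  (3,4): δ = 109.69°  ·
  (3,5): δ = 52.47°  ·
  (3,6): δ = 19.01°  ·
  (4,5): δ = 122.78°  ·
  (4,6): δ = 89.33°  ·
  (5,6): δ = 146.54°  ·
antipodal pairs: 2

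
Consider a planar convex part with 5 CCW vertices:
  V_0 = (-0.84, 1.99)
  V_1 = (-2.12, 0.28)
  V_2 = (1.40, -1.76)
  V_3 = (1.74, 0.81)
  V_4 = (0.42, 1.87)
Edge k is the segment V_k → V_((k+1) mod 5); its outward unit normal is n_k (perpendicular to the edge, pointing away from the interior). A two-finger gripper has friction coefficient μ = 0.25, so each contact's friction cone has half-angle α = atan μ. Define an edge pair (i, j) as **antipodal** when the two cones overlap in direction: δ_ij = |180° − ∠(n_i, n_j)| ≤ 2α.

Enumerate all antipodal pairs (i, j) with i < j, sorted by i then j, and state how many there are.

α = atan 0.25 = 14.04°;  2α = 28.07°
n_0 = (-0.8006, +0.5993)
n_1 = (-0.5014, -0.8652)
n_2 = (+0.9914, -0.1312)
n_3 = (+0.6261, +0.7797)
n_4 = (+0.0948, +0.9955)
  (0,1): δ = 83.28°  ·
  (0,2): δ = 29.28°  ·
  (0,3): δ = 88.05°  ·
  (0,4): δ = 121.38°  ·
  (1,2): δ = 67.44°  ·
  (1,3): δ = 8.67°  ✓
  (1,4): δ = 24.65°  ✓
  (2,3): δ = 121.23°  ·
  (2,4): δ = 87.90°  ·
  (3,4): δ = 146.67°  ·
antipodal pairs: 2

count = 2; pairs: (1,3), (1,4)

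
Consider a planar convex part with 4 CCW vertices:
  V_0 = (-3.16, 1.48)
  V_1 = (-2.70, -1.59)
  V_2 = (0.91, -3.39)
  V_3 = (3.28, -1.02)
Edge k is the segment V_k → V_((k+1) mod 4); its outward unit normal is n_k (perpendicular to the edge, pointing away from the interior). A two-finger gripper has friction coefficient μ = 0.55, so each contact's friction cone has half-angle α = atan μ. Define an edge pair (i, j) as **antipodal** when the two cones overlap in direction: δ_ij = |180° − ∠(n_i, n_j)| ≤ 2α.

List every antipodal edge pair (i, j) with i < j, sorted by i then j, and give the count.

α = atan 0.55 = 28.81°;  2α = 57.62°
n_0 = (-0.9890, -0.1482)
n_1 = (-0.4462, -0.8949)
n_2 = (+0.7071, -0.7071)
n_3 = (+0.3619, +0.9322)
  (0,1): δ = 125.02°  ·
  (0,2): δ = 53.52°  ✓
  (0,3): δ = 60.26°  ·
  (1,2): δ = 108.50°  ·
  (1,3): δ = 5.29°  ✓
  (2,3): δ = 66.22°  ·
antipodal pairs: 2

count = 2; pairs: (0,2), (1,3)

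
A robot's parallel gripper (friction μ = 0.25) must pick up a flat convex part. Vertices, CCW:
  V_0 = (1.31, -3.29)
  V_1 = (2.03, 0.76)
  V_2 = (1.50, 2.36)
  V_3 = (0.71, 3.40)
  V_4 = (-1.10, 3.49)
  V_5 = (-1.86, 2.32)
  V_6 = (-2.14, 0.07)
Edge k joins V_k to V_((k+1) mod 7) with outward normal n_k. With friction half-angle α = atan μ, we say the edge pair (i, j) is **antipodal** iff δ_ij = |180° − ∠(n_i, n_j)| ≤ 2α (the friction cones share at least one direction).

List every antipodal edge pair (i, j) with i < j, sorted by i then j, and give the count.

count = 5; pairs: (0,4), (0,5), (1,5), (1,6), (2,6)

α = atan 0.25 = 14.04°;  2α = 28.07°
n_0 = (+0.9846, -0.1750)
n_1 = (+0.9493, +0.3144)
n_2 = (+0.7963, +0.6049)
n_3 = (+0.0497, +0.9988)
n_4 = (-0.8386, +0.5447)
n_5 = (-0.9923, +0.1235)
n_6 = (-0.6977, -0.7164)
  (0,1): δ = 151.59°  ·
  (0,2): δ = 132.70°  ·
  (0,3): δ = 82.77°  ·
  (0,4): δ = 22.93°  ✓
  (0,5): δ = 2.99°  ✓
  (0,6): δ = 55.84°  ·
  (1,2): δ = 161.11°  ·
  (1,3): δ = 111.17°  ·
  (1,4): δ = 51.33°  ·
  (1,5): δ = 25.42°  ✓
  (1,6): δ = 27.43°  ✓
  (2,3): δ = 130.07°  ·
  (2,4): δ = 70.23°  ·
  (2,5): δ = 44.31°  ·
  (2,6): δ = 8.54°  ✓
  (3,4): δ = 120.16°  ·
  (3,5): δ = 94.25°  ·
  (3,6): δ = 41.40°  ·
  (4,5): δ = 154.09°  ·
  (4,6): δ = 101.24°  ·
  (5,6): δ = 127.15°  ·
antipodal pairs: 5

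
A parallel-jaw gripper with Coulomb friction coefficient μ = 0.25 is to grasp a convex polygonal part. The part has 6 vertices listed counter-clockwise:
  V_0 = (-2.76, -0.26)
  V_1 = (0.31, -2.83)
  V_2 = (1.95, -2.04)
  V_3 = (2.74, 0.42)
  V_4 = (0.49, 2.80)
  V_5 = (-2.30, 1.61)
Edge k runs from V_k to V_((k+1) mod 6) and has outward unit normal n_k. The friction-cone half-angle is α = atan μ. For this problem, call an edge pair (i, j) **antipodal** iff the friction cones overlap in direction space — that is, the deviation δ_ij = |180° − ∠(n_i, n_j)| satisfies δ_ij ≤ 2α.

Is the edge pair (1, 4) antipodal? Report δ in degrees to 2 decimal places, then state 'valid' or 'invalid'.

δ = 2.62°, valid

α = atan 0.25 = 14.04°;  2α = 28.07°
edge 1: e_1 = (+1.64, +0.79);  n_1 = (+0.4340, -0.9009)
edge 4: e_4 = (-2.79, -1.19);  n_4 = (-0.3923, +0.9198)
∠(n_1, n_4) = 177.38°
δ = |180° − 177.38°| = 2.62°
2.62° ≤ 2α = 28.07°  →  valid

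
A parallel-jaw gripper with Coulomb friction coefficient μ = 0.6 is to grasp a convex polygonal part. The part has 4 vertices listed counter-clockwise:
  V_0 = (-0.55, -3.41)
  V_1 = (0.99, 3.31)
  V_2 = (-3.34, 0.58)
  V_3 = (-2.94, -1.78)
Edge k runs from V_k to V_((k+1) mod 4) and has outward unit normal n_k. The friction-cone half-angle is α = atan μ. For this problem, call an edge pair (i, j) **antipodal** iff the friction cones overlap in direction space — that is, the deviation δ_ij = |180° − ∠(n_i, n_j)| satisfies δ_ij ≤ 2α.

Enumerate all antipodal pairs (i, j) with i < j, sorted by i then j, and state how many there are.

α = atan 0.6 = 30.96°;  2α = 61.93°
n_0 = (+0.9747, -0.2234)
n_1 = (-0.5333, +0.8459)
n_2 = (-0.9859, -0.1671)
n_3 = (-0.5634, -0.8262)
  (0,1): δ = 44.86°  ✓
  (0,2): δ = 22.53°  ✓
  (0,3): δ = 68.61°  ·
  (1,2): δ = 112.61°  ·
  (1,3): δ = 66.53°  ·
  (2,3): δ = 133.91°  ·
antipodal pairs: 2

count = 2; pairs: (0,1), (0,2)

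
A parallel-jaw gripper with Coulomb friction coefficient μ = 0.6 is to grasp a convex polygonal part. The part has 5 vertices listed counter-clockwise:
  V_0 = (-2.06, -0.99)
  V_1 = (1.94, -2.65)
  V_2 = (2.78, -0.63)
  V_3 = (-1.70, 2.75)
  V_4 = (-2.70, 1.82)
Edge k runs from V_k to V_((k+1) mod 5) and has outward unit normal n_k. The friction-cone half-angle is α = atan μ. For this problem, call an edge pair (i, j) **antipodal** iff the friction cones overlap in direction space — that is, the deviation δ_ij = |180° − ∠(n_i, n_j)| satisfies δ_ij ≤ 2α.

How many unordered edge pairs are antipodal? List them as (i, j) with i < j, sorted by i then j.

α = atan 0.6 = 30.96°;  2α = 61.93°
n_0 = (-0.3833, -0.9236)
n_1 = (+0.9233, -0.3840)
n_2 = (+0.6023, +0.7983)
n_3 = (-0.6810, +0.7323)
n_4 = (-0.9750, -0.2221)
  (0,1): δ = 90.04°  ·
  (0,2): δ = 14.49°  ✓
  (0,3): δ = 65.46°  ·
  (0,4): δ = 125.37°  ·
  (1,2): δ = 104.45°  ·
  (1,3): δ = 24.50°  ✓
  (1,4): δ = 35.41°  ✓
  (2,3): δ = 100.04°  ·
  (2,4): δ = 40.14°  ✓
  (3,4): δ = 120.09°  ·
antipodal pairs: 4

count = 4; pairs: (0,2), (1,3), (1,4), (2,4)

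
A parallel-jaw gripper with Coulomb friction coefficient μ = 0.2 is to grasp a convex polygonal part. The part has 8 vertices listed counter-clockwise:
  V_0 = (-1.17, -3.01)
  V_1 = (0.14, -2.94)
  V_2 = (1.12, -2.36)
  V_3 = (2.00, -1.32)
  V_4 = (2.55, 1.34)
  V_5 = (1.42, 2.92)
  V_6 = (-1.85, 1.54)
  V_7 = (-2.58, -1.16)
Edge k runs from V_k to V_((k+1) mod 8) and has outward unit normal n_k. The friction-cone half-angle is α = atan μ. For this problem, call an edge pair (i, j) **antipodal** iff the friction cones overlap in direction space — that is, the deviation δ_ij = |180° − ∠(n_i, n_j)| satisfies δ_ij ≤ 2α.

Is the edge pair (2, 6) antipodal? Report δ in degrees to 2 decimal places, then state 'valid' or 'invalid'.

δ = 25.11°, invalid

α = atan 0.2 = 11.31°;  2α = 22.62°
edge 2: e_2 = (+0.88, +1.04);  n_2 = (+0.7634, -0.6459)
edge 6: e_6 = (-0.73, -2.70);  n_6 = (-0.9653, +0.2610)
∠(n_2, n_6) = 154.89°
δ = |180° − 154.89°| = 25.11°
25.11° > 2α = 22.62°  →  invalid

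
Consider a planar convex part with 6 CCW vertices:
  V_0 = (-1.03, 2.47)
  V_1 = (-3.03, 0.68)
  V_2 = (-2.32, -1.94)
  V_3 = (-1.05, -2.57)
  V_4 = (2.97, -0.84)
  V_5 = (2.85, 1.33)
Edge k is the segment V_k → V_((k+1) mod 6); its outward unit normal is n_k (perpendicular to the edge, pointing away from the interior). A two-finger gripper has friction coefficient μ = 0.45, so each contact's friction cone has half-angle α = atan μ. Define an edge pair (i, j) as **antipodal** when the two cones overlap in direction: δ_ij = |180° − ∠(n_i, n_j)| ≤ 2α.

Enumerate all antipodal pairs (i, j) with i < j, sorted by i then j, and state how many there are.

count = 4; pairs: (0,3), (1,4), (2,5), (3,5)

α = atan 0.45 = 24.23°;  2α = 48.46°
n_0 = (-0.6669, +0.7451)
n_1 = (-0.9652, -0.2616)
n_2 = (-0.4444, -0.8958)
n_3 = (+0.3953, -0.9186)
n_4 = (+0.9985, +0.0552)
n_5 = (+0.2819, +0.9594)
  (0,1): δ = 116.67°  ·
  (0,2): δ = 68.21°  ·
  (0,3): δ = 18.54°  ✓
  (0,4): δ = 51.34°  ·
  (0,5): δ = 121.80°  ·
  (1,2): δ = 131.55°  ·
  (1,3): δ = 81.88°  ·
  (1,4): δ = 12.00°  ✓
  (1,5): δ = 58.46°  ·
  (2,3): δ = 130.33°  ·
  (2,4): δ = 60.45°  ·
  (2,5): δ = 10.01°  ✓
  (3,4): δ = 110.12°  ·
  (3,5): δ = 39.66°  ✓
  (4,5): δ = 109.54°  ·
antipodal pairs: 4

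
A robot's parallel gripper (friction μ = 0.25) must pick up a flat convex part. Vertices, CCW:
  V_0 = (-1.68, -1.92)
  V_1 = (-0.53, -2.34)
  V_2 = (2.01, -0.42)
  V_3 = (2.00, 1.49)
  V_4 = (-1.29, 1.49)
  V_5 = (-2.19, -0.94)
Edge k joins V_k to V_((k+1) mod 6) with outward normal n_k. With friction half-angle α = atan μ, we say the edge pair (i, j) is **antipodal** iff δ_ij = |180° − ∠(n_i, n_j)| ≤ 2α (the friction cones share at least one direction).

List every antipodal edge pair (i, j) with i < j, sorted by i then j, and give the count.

α = atan 0.25 = 14.04°;  2α = 28.07°
n_0 = (-0.3431, -0.9393)
n_1 = (+0.6030, -0.7977)
n_2 = (+1.0000, +0.0052)
n_3 = (+0.0000, +1.0000)
n_4 = (-0.9377, +0.3473)
n_5 = (-0.8871, -0.4616)
  (0,1): δ = 122.85°  ·
  (0,2): δ = 69.64°  ·
  (0,3): δ = 20.06°  ✓
  (0,4): δ = 89.74°  ·
  (0,5): δ = 137.56°  ·
  (1,2): δ = 126.79°  ·
  (1,3): δ = 37.09°  ·
  (1,4): δ = 32.59°  ·
  (1,5): δ = 80.41°  ·
  (2,3): δ = 90.30°  ·
  (2,4): δ = 20.62°  ✓
  (2,5): δ = 27.19°  ✓
  (3,4): δ = 110.32°  ·
  (3,5): δ = 62.51°  ·
  (4,5): δ = 132.18°  ·
antipodal pairs: 3

count = 3; pairs: (0,3), (2,4), (2,5)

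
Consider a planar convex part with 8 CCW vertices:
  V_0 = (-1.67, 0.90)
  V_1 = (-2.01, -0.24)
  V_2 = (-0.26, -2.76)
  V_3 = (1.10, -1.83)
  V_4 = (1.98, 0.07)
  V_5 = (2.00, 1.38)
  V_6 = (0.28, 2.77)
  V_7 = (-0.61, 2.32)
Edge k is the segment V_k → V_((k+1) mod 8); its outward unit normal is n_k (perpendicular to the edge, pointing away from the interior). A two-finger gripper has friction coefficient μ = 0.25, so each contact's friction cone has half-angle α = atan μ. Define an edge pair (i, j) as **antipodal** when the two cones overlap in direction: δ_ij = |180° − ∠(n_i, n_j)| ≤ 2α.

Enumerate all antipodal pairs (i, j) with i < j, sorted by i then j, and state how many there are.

α = atan 0.25 = 14.04°;  2α = 28.07°
n_0 = (-0.9583, +0.2858)
n_1 = (-0.8214, -0.5704)
n_2 = (+0.5645, -0.8255)
n_3 = (+0.9074, -0.4203)
n_4 = (+0.9999, -0.0153)
n_5 = (+0.6285, +0.7778)
n_6 = (-0.4512, +0.8924)
n_7 = (-0.8014, +0.5982)
  (0,1): δ = 128.62°  ·
  (0,2): δ = 39.03°  ·
  (0,3): δ = 8.24°  ✓
  (0,4): δ = 15.73°  ✓
  (0,5): δ = 67.66°  ·
  (0,6): δ = 133.43°  ·
  (0,7): δ = 159.87°  ·
  (1,2): δ = 90.41°  ·
  (1,3): δ = 59.63°  ·
  (1,4): δ = 35.65°  ·
  (1,5): δ = 16.28°  ✓
  (1,6): δ = 82.04°  ·
  (1,7): δ = 108.48°  ·
  (2,3): δ = 149.22°  ·
  (2,4): δ = 125.24°  ·
  (2,5): δ = 73.31°  ·
  (2,6): δ = 7.54°  ✓
  (2,7): δ = 18.89°  ✓
  (3,4): δ = 156.02°  ·
  (3,5): δ = 104.09°  ·
  (3,6): δ = 38.33°  ·
  (3,7): δ = 11.89°  ✓
  (4,5): δ = 128.07°  ·
  (4,6): δ = 62.30°  ·
  (4,7): δ = 35.87°  ·
  (5,6): δ = 114.23°  ·
  (5,7): δ = 87.80°  ·
  (6,7): δ = 153.56°  ·
antipodal pairs: 6

count = 6; pairs: (0,3), (0,4), (1,5), (2,6), (2,7), (3,7)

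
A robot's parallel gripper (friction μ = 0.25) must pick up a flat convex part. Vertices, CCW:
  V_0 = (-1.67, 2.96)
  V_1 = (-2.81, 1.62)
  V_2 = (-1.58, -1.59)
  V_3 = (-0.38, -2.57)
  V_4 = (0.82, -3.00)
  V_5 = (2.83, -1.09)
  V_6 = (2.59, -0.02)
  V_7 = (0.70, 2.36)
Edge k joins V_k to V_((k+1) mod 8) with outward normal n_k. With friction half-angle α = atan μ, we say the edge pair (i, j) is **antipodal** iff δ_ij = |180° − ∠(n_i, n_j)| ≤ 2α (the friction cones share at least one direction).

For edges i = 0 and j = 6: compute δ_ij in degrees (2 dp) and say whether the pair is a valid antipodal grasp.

δ = 78.84°, invalid

α = atan 0.25 = 14.04°;  2α = 28.07°
edge 0: e_0 = (-1.14, -1.34);  n_0 = (-0.7617, +0.6480)
edge 6: e_6 = (-1.89, +2.38);  n_6 = (+0.7831, +0.6219)
∠(n_0, n_6) = 101.16°
δ = |180° − 101.16°| = 78.84°
78.84° > 2α = 28.07°  →  invalid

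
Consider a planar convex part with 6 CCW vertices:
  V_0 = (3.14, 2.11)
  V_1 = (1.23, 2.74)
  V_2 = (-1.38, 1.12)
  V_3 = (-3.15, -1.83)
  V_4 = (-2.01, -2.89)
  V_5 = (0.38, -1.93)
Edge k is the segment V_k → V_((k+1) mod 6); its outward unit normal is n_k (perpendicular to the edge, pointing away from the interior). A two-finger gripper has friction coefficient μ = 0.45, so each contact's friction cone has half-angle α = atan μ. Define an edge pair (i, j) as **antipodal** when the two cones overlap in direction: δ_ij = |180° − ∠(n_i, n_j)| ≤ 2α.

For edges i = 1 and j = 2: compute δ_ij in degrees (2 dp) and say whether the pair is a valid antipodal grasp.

δ = 152.79°, invalid

α = atan 0.45 = 24.23°;  2α = 48.46°
edge 1: e_1 = (-2.61, -1.62);  n_1 = (-0.5274, +0.8496)
edge 2: e_2 = (-1.77, -2.95);  n_2 = (-0.8575, +0.5145)
∠(n_1, n_2) = 27.21°
δ = |180° − 27.21°| = 152.79°
152.79° > 2α = 48.46°  →  invalid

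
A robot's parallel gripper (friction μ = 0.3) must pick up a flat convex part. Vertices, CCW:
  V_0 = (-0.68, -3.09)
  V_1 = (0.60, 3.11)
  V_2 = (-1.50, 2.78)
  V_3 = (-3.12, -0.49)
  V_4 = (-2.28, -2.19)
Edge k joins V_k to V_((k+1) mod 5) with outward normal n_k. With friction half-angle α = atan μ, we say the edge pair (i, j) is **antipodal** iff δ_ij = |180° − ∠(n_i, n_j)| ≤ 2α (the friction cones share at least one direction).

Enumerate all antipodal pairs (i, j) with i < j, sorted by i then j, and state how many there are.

α = atan 0.3 = 16.70°;  2α = 33.40°
n_0 = (+0.9793, -0.2022)
n_1 = (-0.1552, +0.9879)
n_2 = (-0.8961, +0.4439)
n_3 = (-0.8965, -0.4430)
n_4 = (-0.4903, -0.8716)
  (0,1): δ = 69.40°  ·
  (0,2): δ = 14.69°  ✓
  (0,3): δ = 37.96°  ·
  (0,4): δ = 72.31°  ·
  (1,2): δ = 125.28°  ·
  (1,3): δ = 72.64°  ·
  (1,4): δ = 38.29°  ·
  (2,3): δ = 127.35°  ·
  (2,4): δ = 93.00°  ·
  (3,4): δ = 145.65°  ·
antipodal pairs: 1

count = 1; pairs: (0,2)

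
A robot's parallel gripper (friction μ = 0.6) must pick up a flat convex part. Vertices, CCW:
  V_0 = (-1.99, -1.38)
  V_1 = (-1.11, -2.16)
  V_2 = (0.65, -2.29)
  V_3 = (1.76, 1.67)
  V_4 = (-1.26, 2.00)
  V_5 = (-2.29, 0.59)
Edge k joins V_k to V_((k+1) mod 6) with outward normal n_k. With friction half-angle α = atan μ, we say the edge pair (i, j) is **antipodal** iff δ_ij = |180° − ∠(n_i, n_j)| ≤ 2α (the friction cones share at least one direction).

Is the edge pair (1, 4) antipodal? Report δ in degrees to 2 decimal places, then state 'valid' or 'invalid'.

δ = 58.08°, valid

α = atan 0.6 = 30.96°;  2α = 61.93°
edge 1: e_1 = (+1.76, -0.13);  n_1 = (-0.0737, -0.9973)
edge 4: e_4 = (-1.03, -1.41);  n_4 = (-0.8075, +0.5899)
∠(n_1, n_4) = 121.92°
δ = |180° − 121.92°| = 58.08°
58.08° ≤ 2α = 61.93°  →  valid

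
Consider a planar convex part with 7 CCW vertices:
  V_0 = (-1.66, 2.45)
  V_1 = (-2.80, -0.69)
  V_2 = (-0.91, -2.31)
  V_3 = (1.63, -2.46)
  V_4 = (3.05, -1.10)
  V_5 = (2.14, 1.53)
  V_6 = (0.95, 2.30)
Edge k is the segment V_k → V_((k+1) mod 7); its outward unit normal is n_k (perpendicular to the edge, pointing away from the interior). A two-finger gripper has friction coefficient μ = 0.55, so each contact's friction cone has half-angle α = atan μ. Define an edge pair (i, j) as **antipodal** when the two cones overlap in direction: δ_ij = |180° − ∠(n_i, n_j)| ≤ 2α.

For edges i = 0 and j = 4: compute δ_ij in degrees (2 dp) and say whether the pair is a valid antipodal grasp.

δ = 39.04°, valid

α = atan 0.55 = 28.81°;  2α = 57.62°
edge 0: e_0 = (-1.14, -3.14);  n_0 = (-0.9400, +0.3413)
edge 4: e_4 = (-0.91, +2.63);  n_4 = (+0.9450, +0.3270)
∠(n_0, n_4) = 140.96°
δ = |180° − 140.96°| = 39.04°
39.04° ≤ 2α = 57.62°  →  valid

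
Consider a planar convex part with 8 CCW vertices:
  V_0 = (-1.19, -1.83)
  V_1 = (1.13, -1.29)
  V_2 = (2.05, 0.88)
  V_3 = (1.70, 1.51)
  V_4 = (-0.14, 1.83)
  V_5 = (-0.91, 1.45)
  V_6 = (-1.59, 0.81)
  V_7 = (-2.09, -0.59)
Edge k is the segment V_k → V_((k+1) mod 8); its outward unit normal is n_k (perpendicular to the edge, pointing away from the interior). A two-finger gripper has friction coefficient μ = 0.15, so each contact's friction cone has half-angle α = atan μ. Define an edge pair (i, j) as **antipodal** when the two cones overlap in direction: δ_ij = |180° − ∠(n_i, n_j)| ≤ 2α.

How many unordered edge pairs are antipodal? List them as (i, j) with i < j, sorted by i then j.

α = atan 0.15 = 8.53°;  2α = 17.06°
n_0 = (+0.2267, -0.9740)
n_1 = (+0.9207, -0.3903)
n_2 = (+0.8742, +0.4856)
n_3 = (+0.1713, +0.9852)
n_4 = (-0.4425, +0.8967)
n_5 = (-0.6854, +0.7282)
n_6 = (-0.9417, +0.3363)
n_7 = (-0.8093, -0.5874)
  (0,1): δ = 126.08°  ·
  (0,2): δ = 74.05°  ·
  (0,3): δ = 22.97°  ·
  (0,4): δ = 13.16°  ✓
  (0,5): δ = 30.16°  ·
  (0,6): δ = 57.24°  ·
  (0,7): δ = 112.87°  ·
  (1,2): δ = 127.97°  ·
  (1,3): δ = 76.89°  ·
  (1,4): δ = 40.76°  ·
  (1,5): δ = 23.76°  ·
  (1,6): δ = 3.32°  ✓
  (1,7): δ = 58.95°  ·
  (2,3): δ = 128.92°  ·
  (2,4): δ = 92.79°  ·
  (2,5): δ = 75.79°  ·
  (2,6): δ = 48.71°  ·
  (2,7): δ = 6.92°  ✓
  (3,4): δ = 143.87°  ·
  (3,5): δ = 126.87°  ·
  (3,6): δ = 99.79°  ·
  (3,7): δ = 44.16°  ·
  (4,5): δ = 163.00°  ·
  (4,6): δ = 135.92°  ·
  (4,7): δ = 80.29°  ·
  (5,6): δ = 152.92°  ·
  (5,7): δ = 97.29°  ·
  (6,7): δ = 124.37°  ·
antipodal pairs: 3

count = 3; pairs: (0,4), (1,6), (2,7)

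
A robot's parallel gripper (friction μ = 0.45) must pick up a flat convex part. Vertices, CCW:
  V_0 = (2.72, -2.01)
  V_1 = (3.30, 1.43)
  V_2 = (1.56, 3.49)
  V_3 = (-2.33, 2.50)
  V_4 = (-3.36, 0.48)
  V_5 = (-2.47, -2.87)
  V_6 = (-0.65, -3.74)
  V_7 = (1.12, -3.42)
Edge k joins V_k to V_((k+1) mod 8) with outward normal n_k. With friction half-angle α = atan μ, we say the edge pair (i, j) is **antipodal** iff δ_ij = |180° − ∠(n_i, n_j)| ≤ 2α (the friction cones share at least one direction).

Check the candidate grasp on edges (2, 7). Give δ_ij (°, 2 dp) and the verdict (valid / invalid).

α = atan 0.45 = 24.23°;  2α = 48.46°
edge 2: e_2 = (-3.89, -0.99);  n_2 = (-0.2466, +0.9691)
edge 7: e_7 = (+1.60, +1.41);  n_7 = (+0.6612, -0.7502)
∠(n_2, n_7) = 152.89°
δ = |180° − 152.89°| = 27.11°
27.11° ≤ 2α = 48.46°  →  valid

δ = 27.11°, valid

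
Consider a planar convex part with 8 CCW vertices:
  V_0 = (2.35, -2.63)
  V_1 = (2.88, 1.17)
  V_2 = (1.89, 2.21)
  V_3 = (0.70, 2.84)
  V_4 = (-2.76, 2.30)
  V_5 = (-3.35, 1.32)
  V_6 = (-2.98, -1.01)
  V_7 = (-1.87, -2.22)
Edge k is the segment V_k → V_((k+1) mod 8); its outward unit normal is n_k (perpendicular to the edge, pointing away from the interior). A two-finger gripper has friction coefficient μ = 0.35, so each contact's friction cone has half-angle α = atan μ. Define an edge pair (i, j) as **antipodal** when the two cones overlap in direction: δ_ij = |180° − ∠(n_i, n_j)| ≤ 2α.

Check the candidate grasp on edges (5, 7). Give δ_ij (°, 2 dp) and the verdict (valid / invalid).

α = atan 0.35 = 19.29°;  2α = 38.58°
edge 5: e_5 = (+0.37, -2.33);  n_5 = (-0.9876, -0.1568)
edge 7: e_7 = (+4.22, -0.41);  n_7 = (-0.0967, -0.9953)
∠(n_5, n_7) = 75.43°
δ = |180° − 75.43°| = 104.57°
104.57° > 2α = 38.58°  →  invalid

δ = 104.57°, invalid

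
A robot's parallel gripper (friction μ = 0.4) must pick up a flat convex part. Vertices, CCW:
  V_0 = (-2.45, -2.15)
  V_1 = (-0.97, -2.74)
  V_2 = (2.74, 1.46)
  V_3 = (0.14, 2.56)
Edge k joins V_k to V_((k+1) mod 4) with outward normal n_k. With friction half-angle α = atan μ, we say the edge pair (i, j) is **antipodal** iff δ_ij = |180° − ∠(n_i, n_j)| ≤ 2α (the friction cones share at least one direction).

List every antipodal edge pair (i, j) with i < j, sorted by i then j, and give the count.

count = 2; pairs: (0,2), (1,3)

α = atan 0.4 = 21.80°;  2α = 43.60°
n_0 = (-0.3703, -0.9289)
n_1 = (+0.7495, -0.6620)
n_2 = (+0.3896, +0.9210)
n_3 = (-0.8763, +0.4818)
  (0,1): δ = 109.72°  ·
  (0,2): δ = 1.20°  ✓
  (0,3): δ = 82.93°  ·
  (1,2): δ = 71.48°  ·
  (1,3): δ = 12.65°  ✓
  (2,3): δ = 95.87°  ·
antipodal pairs: 2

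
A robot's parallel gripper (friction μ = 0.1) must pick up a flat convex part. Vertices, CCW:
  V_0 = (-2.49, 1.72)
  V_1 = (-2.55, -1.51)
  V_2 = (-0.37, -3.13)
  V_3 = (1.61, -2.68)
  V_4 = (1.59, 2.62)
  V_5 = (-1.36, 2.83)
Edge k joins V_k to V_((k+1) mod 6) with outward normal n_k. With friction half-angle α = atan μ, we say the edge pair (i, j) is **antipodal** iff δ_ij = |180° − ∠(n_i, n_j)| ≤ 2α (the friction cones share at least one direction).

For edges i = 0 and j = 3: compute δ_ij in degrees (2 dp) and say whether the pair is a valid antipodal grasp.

α = atan 0.1 = 5.71°;  2α = 11.42°
edge 0: e_0 = (-0.06, -3.23);  n_0 = (-0.9998, +0.0186)
edge 3: e_3 = (-0.02, +5.30);  n_3 = (+1.0000, +0.0038)
∠(n_0, n_3) = 178.72°
δ = |180° − 178.72°| = 1.28°
1.28° ≤ 2α = 11.42°  →  valid

δ = 1.28°, valid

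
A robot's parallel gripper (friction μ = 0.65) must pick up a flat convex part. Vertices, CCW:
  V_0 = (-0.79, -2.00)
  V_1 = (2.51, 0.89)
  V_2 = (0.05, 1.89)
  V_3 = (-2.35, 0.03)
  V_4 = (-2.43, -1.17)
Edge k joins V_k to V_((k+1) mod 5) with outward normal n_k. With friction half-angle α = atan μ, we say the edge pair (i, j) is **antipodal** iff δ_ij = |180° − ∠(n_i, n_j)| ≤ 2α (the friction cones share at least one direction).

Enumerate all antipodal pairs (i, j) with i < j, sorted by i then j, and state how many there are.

α = atan 0.65 = 33.02°;  2α = 66.05°
n_0 = (+0.6588, -0.7523)
n_1 = (+0.3766, +0.9264)
n_2 = (-0.6126, +0.7904)
n_3 = (-0.9978, +0.0665)
n_4 = (-0.4516, -0.8922)
  (0,1): δ = 63.33°  ✓
  (0,2): δ = 3.43°  ✓
  (0,3): δ = 44.98°  ✓
  (0,4): δ = 111.95°  ·
  (1,2): δ = 120.10°  ·
  (1,3): δ = 71.69°  ·
  (1,4): δ = 4.72°  ✓
  (2,3): δ = 131.59°  ·
  (2,4): δ = 64.62°  ✓
  (3,4): δ = 113.03°  ·
antipodal pairs: 5

count = 5; pairs: (0,1), (0,2), (0,3), (1,4), (2,4)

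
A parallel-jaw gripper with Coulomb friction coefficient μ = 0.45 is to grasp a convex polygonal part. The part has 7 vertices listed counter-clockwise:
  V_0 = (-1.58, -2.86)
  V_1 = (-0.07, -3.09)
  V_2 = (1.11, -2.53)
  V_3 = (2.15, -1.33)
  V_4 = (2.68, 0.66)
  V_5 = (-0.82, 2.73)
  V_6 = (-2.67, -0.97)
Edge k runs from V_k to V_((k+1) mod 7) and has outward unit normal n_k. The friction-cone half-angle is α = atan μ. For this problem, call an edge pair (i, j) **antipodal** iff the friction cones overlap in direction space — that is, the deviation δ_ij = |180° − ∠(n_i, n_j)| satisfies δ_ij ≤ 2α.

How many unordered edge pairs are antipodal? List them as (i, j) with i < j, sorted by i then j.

α = atan 0.45 = 24.23°;  2α = 48.46°
n_0 = (-0.1506, -0.9886)
n_1 = (+0.4287, -0.9034)
n_2 = (+0.7557, -0.6549)
n_3 = (+0.9663, -0.2574)
n_4 = (+0.5091, +0.8607)
n_5 = (-0.8944, +0.4472)
n_6 = (-0.8663, -0.4996)
  (0,1): δ = 145.95°  ·
  (0,2): δ = 122.25°  ·
  (0,3): δ = 96.25°  ·
  (0,4): δ = 21.94°  ✓
  (0,5): δ = 72.10°  ·
  (0,6): δ = 128.63°  ·
  (1,2): δ = 156.30°  ·
  (1,3): δ = 130.30°  ·
  (1,4): δ = 55.99°  ·
  (1,5): δ = 38.05°  ✓
  (1,6): δ = 94.58°  ·
  (2,3): δ = 154.00°  ·
  (2,4): δ = 79.69°  ·
  (2,5): δ = 14.35°  ✓
  (2,6): δ = 70.89°  ·
  (3,4): δ = 105.69°  ·
  (3,5): δ = 11.65°  ✓
  (3,6): δ = 44.89°  ✓
  (4,5): δ = 85.96°  ·
  (4,6): δ = 29.43°  ✓
  (5,6): δ = 123.46°  ·
antipodal pairs: 6

count = 6; pairs: (0,4), (1,5), (2,5), (3,5), (3,6), (4,6)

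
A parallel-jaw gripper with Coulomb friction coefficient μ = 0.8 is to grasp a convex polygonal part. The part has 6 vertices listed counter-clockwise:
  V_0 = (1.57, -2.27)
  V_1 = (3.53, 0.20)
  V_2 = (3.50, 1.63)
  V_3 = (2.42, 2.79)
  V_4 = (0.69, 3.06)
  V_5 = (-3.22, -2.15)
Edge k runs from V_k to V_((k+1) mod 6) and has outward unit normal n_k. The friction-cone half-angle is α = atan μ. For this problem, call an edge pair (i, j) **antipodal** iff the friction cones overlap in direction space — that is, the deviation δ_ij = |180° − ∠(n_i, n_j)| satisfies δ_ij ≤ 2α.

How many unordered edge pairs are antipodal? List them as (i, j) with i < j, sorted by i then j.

α = atan 0.8 = 38.66°;  2α = 77.32°
n_0 = (+0.7833, -0.6216)
n_1 = (+0.9998, +0.0210)
n_2 = (+0.7319, +0.6814)
n_3 = (+0.1542, +0.9880)
n_4 = (-0.7998, +0.6002)
n_5 = (-0.0250, -0.9997)
  (0,1): δ = 140.37°  ·
  (0,2): δ = 98.61°  ·
  (0,3): δ = 60.44°  ✓
  (0,4): δ = 1.55°  ✓
  (0,5): δ = 127.00°  ·
  (1,2): δ = 138.25°  ·
  (1,3): δ = 100.07°  ·
  (1,4): δ = 38.09°  ✓
  (1,5): δ = 87.36°  ·
  (2,3): δ = 141.83°  ·
  (2,4): δ = 79.84°  ·
  (2,5): δ = 45.61°  ✓
  (3,4): δ = 118.02°  ·
  (3,5): δ = 7.44°  ✓
  (4,5): δ = 54.55°  ✓
antipodal pairs: 6

count = 6; pairs: (0,3), (0,4), (1,4), (2,5), (3,5), (4,5)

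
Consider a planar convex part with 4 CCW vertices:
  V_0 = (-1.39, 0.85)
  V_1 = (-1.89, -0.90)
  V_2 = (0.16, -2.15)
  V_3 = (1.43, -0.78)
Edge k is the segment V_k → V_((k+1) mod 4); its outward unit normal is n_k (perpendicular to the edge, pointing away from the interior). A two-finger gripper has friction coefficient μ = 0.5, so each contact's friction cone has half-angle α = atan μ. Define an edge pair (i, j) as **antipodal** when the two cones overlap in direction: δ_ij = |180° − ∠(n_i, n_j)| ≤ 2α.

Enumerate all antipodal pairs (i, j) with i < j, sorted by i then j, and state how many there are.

α = atan 0.5 = 26.57°;  2α = 53.13°
n_0 = (-0.9615, +0.2747)
n_1 = (-0.5206, -0.8538)
n_2 = (+0.7334, -0.6798)
n_3 = (+0.5004, +0.8658)
  (0,1): δ = 105.43°  ·
  (0,2): δ = 26.89°  ✓
  (0,3): δ = 75.92°  ·
  (1,2): δ = 101.46°  ·
  (1,3): δ = 1.34°  ✓
  (2,3): δ = 77.20°  ·
antipodal pairs: 2

count = 2; pairs: (0,2), (1,3)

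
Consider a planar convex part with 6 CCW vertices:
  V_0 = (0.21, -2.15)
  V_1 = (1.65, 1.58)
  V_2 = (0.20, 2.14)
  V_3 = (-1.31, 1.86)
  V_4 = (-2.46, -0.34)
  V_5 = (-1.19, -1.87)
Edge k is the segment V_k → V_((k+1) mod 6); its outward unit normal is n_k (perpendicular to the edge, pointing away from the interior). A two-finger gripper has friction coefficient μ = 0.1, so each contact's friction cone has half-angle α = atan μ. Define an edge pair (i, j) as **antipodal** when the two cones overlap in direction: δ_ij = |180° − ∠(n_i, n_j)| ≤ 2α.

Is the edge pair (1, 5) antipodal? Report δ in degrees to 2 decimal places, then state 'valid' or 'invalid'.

δ = 9.81°, valid

α = atan 0.1 = 5.71°;  2α = 11.42°
edge 1: e_1 = (-1.45, +0.56);  n_1 = (+0.3603, +0.9328)
edge 5: e_5 = (+1.40, -0.28);  n_5 = (-0.1961, -0.9806)
∠(n_1, n_5) = 170.19°
δ = |180° − 170.19°| = 9.81°
9.81° ≤ 2α = 11.42°  →  valid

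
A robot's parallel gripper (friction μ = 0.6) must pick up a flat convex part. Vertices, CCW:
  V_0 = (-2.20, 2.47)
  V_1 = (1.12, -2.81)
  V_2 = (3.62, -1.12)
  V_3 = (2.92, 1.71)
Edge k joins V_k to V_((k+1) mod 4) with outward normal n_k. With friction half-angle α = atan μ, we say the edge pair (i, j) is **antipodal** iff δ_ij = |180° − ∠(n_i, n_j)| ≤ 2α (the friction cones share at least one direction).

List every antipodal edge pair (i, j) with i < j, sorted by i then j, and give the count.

α = atan 0.6 = 30.96°;  2α = 61.93°
n_0 = (-0.8466, -0.5323)
n_1 = (+0.5600, -0.8285)
n_2 = (+0.9707, +0.2401)
n_3 = (+0.1468, +0.9892)
  (0,1): δ = 88.10°  ·
  (0,2): δ = 18.27°  ✓
  (0,3): δ = 49.40°  ✓
  (1,2): δ = 110.17°  ·
  (1,3): δ = 42.50°  ✓
  (2,3): δ = 112.34°  ·
antipodal pairs: 3

count = 3; pairs: (0,2), (0,3), (1,3)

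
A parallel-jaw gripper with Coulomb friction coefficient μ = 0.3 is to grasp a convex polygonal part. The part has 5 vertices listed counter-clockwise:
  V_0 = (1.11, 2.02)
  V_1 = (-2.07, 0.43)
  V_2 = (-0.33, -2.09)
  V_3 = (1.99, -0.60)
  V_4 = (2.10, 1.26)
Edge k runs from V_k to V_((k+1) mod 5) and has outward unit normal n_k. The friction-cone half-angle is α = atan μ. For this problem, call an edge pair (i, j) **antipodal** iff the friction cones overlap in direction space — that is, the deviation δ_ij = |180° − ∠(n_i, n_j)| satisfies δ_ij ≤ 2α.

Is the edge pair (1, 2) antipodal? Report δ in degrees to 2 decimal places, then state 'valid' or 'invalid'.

δ = 91.91°, invalid

α = atan 0.3 = 16.70°;  2α = 33.40°
edge 1: e_1 = (+1.74, -2.52);  n_1 = (-0.8229, -0.5682)
edge 2: e_2 = (+2.32, +1.49);  n_2 = (+0.5404, -0.8414)
∠(n_1, n_2) = 88.09°
δ = |180° − 88.09°| = 91.91°
91.91° > 2α = 33.40°  →  invalid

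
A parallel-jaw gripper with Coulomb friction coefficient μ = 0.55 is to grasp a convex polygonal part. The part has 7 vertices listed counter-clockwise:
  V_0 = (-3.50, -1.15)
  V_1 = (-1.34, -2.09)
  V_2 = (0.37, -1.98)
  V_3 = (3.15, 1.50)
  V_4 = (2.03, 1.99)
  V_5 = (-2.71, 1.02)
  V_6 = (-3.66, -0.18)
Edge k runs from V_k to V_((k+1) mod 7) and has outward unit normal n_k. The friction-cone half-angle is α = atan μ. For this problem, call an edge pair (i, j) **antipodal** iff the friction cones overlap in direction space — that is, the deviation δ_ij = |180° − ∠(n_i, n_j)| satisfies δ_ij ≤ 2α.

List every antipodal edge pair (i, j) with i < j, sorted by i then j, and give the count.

α = atan 0.55 = 28.81°;  2α = 57.62°
n_0 = (-0.3990, -0.9169)
n_1 = (+0.0642, -0.9979)
n_2 = (+0.7813, -0.6241)
n_3 = (+0.4008, +0.9162)
n_4 = (-0.2005, +0.9797)
n_5 = (-0.7840, +0.6207)
n_6 = (-0.9867, -0.1627)
  (0,1): δ = 152.80°  ·
  (0,2): δ = 105.10°  ·
  (0,3): δ = 0.11°  ✓
  (0,4): δ = 35.08°  ✓
  (0,5): δ = 75.15°  ·
  (0,6): δ = 122.88°  ·
  (1,2): δ = 132.30°  ·
  (1,3): δ = 27.31°  ✓
  (1,4): δ = 7.88°  ✓
  (1,5): δ = 47.95°  ✓
  (1,6): δ = 95.69°  ·
  (2,3): δ = 75.01°  ·
  (2,4): δ = 39.81°  ✓
  (2,5): δ = 0.25°  ✓
  (2,6): δ = 47.99°  ✓
  (3,4): δ = 144.81°  ·
  (3,5): δ = 104.74°  ·
  (3,6): δ = 57.00°  ✓
  (4,5): δ = 139.93°  ·
  (4,6): δ = 92.20°  ·
  (5,6): δ = 132.27°  ·
antipodal pairs: 9

count = 9; pairs: (0,3), (0,4), (1,3), (1,4), (1,5), (2,4), (2,5), (2,6), (3,6)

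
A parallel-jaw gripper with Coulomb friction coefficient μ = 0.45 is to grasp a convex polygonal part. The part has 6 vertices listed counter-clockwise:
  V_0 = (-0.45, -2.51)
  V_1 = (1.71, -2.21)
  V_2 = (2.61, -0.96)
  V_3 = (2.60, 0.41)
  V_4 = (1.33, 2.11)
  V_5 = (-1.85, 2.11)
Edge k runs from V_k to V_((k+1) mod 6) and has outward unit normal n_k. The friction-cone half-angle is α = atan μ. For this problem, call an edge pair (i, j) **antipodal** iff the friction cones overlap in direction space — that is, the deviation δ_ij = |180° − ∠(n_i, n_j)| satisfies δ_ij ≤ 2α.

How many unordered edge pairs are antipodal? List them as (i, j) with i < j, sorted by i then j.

α = atan 0.45 = 24.23°;  2α = 48.46°
n_0 = (+0.1376, -0.9905)
n_1 = (+0.8115, -0.5843)
n_2 = (+1.0000, +0.0073)
n_3 = (+0.8011, +0.5985)
n_4 = (+0.0000, +1.0000)
n_5 = (-0.9570, -0.2900)
  (0,1): δ = 133.66°  ·
  (0,2): δ = 97.49°  ·
  (0,3): δ = 61.15°  ·
  (0,4): δ = 7.91°  ✓
  (0,5): δ = 98.95°  ·
  (1,2): δ = 143.83°  ·
  (1,3): δ = 107.48°  ·
  (1,4): δ = 54.25°  ·
  (1,5): δ = 52.61°  ·
  (2,3): δ = 143.66°  ·
  (2,4): δ = 90.42°  ·
  (2,5): δ = 16.44°  ✓
  (3,4): δ = 126.76°  ·
  (3,5): δ = 19.90°  ✓
  (4,5): δ = 73.14°  ·
antipodal pairs: 3

count = 3; pairs: (0,4), (2,5), (3,5)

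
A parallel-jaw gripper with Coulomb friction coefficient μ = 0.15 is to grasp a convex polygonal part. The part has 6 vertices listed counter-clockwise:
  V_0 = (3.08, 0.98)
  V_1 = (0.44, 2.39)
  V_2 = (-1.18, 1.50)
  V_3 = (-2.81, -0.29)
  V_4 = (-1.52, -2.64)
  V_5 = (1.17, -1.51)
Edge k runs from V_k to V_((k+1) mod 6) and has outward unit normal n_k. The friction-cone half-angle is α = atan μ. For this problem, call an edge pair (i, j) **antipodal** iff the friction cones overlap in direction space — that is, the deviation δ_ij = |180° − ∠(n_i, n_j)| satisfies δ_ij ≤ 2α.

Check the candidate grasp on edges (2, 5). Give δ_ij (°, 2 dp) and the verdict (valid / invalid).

α = atan 0.15 = 8.53°;  2α = 17.06°
edge 2: e_2 = (-1.63, -1.79);  n_2 = (-0.7394, +0.6733)
edge 5: e_5 = (+1.91, +2.49);  n_5 = (+0.7935, -0.6086)
∠(n_2, n_5) = 175.17°
δ = |180° − 175.17°| = 4.83°
4.83° ≤ 2α = 17.06°  →  valid

δ = 4.83°, valid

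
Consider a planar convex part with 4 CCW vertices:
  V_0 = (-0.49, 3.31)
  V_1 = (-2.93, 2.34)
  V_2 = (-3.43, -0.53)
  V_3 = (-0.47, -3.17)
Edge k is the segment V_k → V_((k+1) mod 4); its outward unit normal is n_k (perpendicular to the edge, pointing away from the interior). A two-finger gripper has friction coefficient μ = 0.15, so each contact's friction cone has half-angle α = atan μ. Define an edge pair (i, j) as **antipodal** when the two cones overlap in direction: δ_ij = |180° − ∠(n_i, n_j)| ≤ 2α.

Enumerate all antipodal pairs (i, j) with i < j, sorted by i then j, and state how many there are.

α = atan 0.15 = 8.53°;  2α = 17.06°
n_0 = (-0.3694, +0.9293)
n_1 = (-0.9852, +0.1716)
n_2 = (-0.6656, -0.7463)
n_3 = (+1.0000, +0.0031)
  (0,1): δ = 121.56°  ·
  (0,2): δ = 63.41°  ·
  (0,3): δ = 68.50°  ·
  (1,2): δ = 121.85°  ·
  (1,3): δ = 10.06°  ✓
  (2,3): δ = 48.09°  ·
antipodal pairs: 1

count = 1; pairs: (1,3)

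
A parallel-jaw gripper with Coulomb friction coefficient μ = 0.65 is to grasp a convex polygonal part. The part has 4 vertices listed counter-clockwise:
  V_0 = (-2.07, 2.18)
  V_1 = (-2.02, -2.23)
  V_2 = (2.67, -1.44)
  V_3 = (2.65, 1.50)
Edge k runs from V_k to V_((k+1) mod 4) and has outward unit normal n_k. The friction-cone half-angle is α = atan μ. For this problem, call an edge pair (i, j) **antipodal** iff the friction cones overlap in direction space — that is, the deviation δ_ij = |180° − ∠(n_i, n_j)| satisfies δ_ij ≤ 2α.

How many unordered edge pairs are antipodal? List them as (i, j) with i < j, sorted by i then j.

α = atan 0.65 = 33.02°;  2α = 66.05°
n_0 = (-0.9999, -0.0113)
n_1 = (+0.1661, -0.9861)
n_2 = (+1.0000, +0.0068)
n_3 = (+0.1426, +0.9898)
  (0,1): δ = 81.09°  ·
  (0,2): δ = 0.26°  ✓
  (0,3): δ = 81.15°  ·
  (1,2): δ = 99.17°  ·
  (1,3): δ = 17.76°  ✓
  (2,3): δ = 98.59°  ·
antipodal pairs: 2

count = 2; pairs: (0,2), (1,3)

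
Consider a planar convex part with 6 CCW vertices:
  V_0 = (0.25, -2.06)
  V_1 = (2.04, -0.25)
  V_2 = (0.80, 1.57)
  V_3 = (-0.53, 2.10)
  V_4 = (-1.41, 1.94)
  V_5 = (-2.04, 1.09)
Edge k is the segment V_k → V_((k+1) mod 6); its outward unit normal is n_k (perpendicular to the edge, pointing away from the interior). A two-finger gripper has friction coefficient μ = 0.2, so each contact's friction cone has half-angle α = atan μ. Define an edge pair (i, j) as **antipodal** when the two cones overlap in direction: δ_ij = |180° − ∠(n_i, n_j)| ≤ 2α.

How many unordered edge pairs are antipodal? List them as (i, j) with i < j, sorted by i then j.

α = atan 0.2 = 11.31°;  2α = 22.62°
n_0 = (+0.7110, -0.7032)
n_1 = (+0.8264, +0.5631)
n_2 = (+0.3702, +0.9290)
n_3 = (-0.1789, +0.9839)
n_4 = (-0.8034, +0.5955)
n_5 = (-0.8088, -0.5880)
  (0,1): δ = 101.05°  ·
  (0,2): δ = 67.05°  ·
  (0,3): δ = 35.01°  ·
  (0,4): δ = 8.14°  ✓
  (0,5): δ = 80.70°  ·
  (1,2): δ = 145.99°  ·
  (1,3): δ = 113.96°  ·
  (1,4): δ = 70.81°  ·
  (1,5): δ = 1.75°  ✓
  (2,3): δ = 147.97°  ·
  (2,4): δ = 104.82°  ·
  (2,5): δ = 32.26°  ·
  (3,4): δ = 136.85°  ·
  (3,5): δ = 64.29°  ·
  (4,5): δ = 107.44°  ·
antipodal pairs: 2

count = 2; pairs: (0,4), (1,5)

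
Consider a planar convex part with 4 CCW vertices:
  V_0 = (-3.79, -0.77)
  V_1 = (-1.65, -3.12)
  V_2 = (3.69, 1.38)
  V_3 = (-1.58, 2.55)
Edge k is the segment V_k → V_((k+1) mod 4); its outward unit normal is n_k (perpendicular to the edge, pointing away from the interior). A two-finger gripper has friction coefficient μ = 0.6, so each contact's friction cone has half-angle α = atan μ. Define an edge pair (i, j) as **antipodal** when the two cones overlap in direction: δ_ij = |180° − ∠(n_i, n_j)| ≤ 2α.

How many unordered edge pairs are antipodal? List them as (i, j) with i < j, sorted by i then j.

count = 3; pairs: (0,2), (1,2), (1,3)

α = atan 0.6 = 30.96°;  2α = 61.93°
n_0 = (-0.7394, -0.6733)
n_1 = (+0.6444, -0.7647)
n_2 = (+0.2167, +0.9762)
n_3 = (-0.8324, +0.5541)
  (0,1): δ = 92.20°  ·
  (0,2): δ = 35.16°  ✓
  (0,3): δ = 104.03°  ·
  (1,2): δ = 52.64°  ✓
  (1,3): δ = 16.23°  ✓
  (2,3): δ = 111.13°  ·
antipodal pairs: 3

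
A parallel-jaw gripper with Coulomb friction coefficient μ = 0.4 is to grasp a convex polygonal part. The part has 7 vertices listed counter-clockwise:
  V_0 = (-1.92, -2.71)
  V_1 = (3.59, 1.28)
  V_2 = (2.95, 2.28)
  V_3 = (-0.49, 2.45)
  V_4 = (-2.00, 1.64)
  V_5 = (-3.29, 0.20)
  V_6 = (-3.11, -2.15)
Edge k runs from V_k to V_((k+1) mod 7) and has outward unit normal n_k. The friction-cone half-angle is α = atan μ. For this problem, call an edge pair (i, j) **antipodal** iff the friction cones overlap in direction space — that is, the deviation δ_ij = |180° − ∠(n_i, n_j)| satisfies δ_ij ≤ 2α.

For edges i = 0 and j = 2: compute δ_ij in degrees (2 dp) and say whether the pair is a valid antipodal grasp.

δ = 38.74°, valid

α = atan 0.4 = 21.80°;  2α = 43.60°
edge 0: e_0 = (+5.51, +3.99);  n_0 = (+0.5865, -0.8099)
edge 2: e_2 = (-3.44, +0.17);  n_2 = (+0.0494, +0.9988)
∠(n_0, n_2) = 141.26°
δ = |180° − 141.26°| = 38.74°
38.74° ≤ 2α = 43.60°  →  valid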